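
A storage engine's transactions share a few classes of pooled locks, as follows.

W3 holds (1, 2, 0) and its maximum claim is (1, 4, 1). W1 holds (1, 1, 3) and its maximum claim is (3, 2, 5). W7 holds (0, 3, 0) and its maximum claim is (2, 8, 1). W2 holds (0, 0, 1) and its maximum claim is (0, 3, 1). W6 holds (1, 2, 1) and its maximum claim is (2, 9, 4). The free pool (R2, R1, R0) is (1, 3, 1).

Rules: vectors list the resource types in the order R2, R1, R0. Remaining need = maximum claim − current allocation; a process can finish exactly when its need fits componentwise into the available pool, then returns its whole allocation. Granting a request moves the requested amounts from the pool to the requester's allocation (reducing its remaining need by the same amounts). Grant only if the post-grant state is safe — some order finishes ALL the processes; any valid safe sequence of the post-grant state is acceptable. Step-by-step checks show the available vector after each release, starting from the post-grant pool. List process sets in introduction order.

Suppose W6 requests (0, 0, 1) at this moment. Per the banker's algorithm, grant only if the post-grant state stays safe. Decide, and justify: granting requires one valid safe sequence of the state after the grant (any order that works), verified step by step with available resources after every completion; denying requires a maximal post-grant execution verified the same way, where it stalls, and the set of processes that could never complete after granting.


DENY — the pretend-granted state is unsafe.
Key observation: even finishing W2, W3, W7 leaves just (2, 8, 1) free — too little R0 for any of the remaining processes.
Pretend the grant happened; the run W2, W3, W7 goes as far as possible. Verifying each step:
  pool = (1, 3, 0)
  run W2 (needs (0, 3, 0), free (1, 3, 0)); after release of (0, 0, 1) the pool is (1, 3, 1)
  run W3 (needs (0, 2, 1), free (1, 3, 1)); after release of (1, 2, 0) the pool is (2, 5, 1)
  run W7 (needs (2, 5, 1), free (2, 5, 1)); after release of (0, 3, 0) the pool is (2, 8, 1)
  W1 still needs (2, 1, 2) but only (2, 8, 1) is free — short on R0
  W6 still needs (1, 7, 2) but only (2, 8, 1) is free — short on R0
Had the request been granted, W1 and W6 could never finish.


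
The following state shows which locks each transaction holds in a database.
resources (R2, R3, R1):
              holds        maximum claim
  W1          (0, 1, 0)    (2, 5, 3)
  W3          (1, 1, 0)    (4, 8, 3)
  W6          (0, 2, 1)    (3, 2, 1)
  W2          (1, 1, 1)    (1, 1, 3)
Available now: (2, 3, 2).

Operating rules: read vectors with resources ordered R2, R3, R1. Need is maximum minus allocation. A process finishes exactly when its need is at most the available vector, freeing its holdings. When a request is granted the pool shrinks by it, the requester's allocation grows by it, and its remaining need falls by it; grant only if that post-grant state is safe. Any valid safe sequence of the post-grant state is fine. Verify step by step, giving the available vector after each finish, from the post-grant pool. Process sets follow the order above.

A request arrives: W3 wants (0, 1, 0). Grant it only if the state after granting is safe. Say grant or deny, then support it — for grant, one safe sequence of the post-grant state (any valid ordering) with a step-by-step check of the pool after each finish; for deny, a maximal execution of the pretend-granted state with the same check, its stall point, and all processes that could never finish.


GRANT: granting preserves safety; a valid post-grant sequence is W2, W6, W1, W3.
Key observation: after the grant the pool drops to (2, 2, 2), which still lets W2 finish first and unwind the rest.
Step-by-step check of the post-grant state:
  pool = (2, 2, 2)
  W2: need (0, 0, 2) fits (2, 2, 2); releases (1, 1, 1), pool now (3, 3, 3)
  W6: need (3, 0, 0) fits (3, 3, 3); releases (0, 2, 1), pool now (3, 5, 4)
  W1: need (2, 4, 3) fits (3, 5, 4); releases (0, 1, 0), pool now (3, 6, 4)
  W3: need (3, 6, 3) fits (3, 6, 4); releases (1, 2, 0), pool now (4, 8, 4)


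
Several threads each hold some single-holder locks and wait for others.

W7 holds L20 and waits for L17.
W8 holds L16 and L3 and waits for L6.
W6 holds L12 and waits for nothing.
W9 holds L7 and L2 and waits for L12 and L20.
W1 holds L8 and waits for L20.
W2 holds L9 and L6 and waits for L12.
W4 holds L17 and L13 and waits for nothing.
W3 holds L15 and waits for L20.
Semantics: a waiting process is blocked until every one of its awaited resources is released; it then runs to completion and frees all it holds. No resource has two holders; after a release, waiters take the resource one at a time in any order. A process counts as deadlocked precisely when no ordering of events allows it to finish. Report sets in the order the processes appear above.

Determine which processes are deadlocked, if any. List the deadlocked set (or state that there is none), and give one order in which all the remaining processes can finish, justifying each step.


Nothing here is deadlocked.
Key observation: the wait relation is loop-free; peeling off processes with no waits unwinds the whole state.
One completion order for the rest: W4, W7, W6, W1, W9, W2, W3, W8.
Step-by-step check:
  run W4 (it waits on nothing); releases L17 and L13
  run W7 (all its waits — L17 — are resolved); releases L20
  run W6 (it waits on nothing); releases L12
  run W1 (all its waits — L20 — are resolved); releases L8
  run W9 (all its waits — L12 and L20 — are resolved); releases L7 and L2
  run W2 (all its waits — L12 — are resolved); releases L9 and L6
  run W3 (all its waits — L20 — are resolved); releases L15
  run W8 (all its waits — L6 — are resolved); releases L16 and L3


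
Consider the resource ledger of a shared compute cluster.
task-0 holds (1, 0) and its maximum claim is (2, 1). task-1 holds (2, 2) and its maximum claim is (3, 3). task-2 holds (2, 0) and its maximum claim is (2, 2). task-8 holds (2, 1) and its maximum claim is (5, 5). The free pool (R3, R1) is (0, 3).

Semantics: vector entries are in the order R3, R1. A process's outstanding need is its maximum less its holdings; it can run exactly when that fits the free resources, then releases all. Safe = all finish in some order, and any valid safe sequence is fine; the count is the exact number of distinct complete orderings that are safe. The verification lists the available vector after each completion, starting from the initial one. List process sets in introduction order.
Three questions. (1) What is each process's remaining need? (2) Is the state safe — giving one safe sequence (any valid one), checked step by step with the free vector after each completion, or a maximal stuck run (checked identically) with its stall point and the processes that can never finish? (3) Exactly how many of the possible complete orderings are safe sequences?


(1) Outstanding need per process (order R3, R1):
  task-0: (1, 1)
  task-1: (1, 1)
  task-2: (0, 2)
  task-8: (3, 4)
(2) SAFE, for example via the order task-2, task-1, task-8, task-0.
Key observation: nothing binds to the last unit here — the tightest requested-resource margin is 1, first seen at task-2 ((0, 2) against (0, 3)).
Verifying each step:
  pool = (0, 3)
  task-2 needs (0, 2) <= (0, 3) -> finishes; pool += (2, 0) = (2, 3)
  task-1 needs (1, 1) <= (2, 3) -> finishes; pool += (2, 2) = (4, 5)
  task-8 needs (3, 4) <= (4, 5) -> finishes; pool += (2, 1) = (6, 6)
  task-0 needs (1, 1) <= (6, 6) -> finishes; pool += (1, 0) = (7, 6)
(3) Exactly 3 of the possible complete orderings are safe sequences.


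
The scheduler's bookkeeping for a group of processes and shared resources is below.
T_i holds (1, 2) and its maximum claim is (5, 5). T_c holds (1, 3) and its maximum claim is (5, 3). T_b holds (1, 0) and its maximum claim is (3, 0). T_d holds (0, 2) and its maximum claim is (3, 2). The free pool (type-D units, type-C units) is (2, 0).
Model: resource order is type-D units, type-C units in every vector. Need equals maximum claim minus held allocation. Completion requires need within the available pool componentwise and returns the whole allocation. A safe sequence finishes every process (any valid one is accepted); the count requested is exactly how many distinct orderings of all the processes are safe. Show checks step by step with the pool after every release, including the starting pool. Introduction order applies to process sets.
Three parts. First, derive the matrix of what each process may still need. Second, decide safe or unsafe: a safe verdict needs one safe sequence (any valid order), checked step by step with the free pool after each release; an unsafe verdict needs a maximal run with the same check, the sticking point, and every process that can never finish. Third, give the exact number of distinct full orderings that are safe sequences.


(1) Need matrix, components ordered type-D units, type-C units:
  T_i: (4, 3)
  T_c: (4, 0)
  T_b: (2, 0)
  T_d: (3, 0)
(2) UNSAFE — no complete ordering exists.
Key observation: type-D units is the bottleneck — with T_b, T_d done the pool holds (3, 2), short of every remaining need.
The run T_b, T_d cannot be extended any further. Step-by-step check:
  pool = (2, 0)
  T_b: need (2, 0) fits (2, 0); releases (1, 0), pool now (3, 0)
  T_d: need (3, 0) fits (3, 0); releases (0, 2), pool now (3, 2)
  T_i cannot run: need (4, 3) vs free (3, 2) (insufficient type-D units and type-C units)
  T_c cannot run: need (4, 0) vs free (3, 2) (insufficient type-D units)
Processes that can never finish: T_i and T_c.
(3) Exactly 0 of the possible complete orderings are safe sequences.


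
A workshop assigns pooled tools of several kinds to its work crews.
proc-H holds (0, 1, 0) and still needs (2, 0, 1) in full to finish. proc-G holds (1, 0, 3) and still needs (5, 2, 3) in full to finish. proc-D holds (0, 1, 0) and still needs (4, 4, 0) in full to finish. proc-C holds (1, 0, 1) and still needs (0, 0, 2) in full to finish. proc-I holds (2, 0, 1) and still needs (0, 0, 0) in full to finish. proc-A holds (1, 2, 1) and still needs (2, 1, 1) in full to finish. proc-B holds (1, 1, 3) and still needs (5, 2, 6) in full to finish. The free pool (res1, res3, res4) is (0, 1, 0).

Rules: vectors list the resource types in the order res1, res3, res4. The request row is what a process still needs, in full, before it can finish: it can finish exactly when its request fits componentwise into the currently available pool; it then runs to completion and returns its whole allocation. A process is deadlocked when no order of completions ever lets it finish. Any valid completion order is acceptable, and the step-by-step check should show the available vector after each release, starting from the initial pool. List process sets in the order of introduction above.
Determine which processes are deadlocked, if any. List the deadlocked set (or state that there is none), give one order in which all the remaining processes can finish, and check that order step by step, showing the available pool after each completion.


The deadlocked set is proc-G and proc-B.
Key observation: after proc-I, proc-A, proc-H, proc-C, proc-D complete, (4, 5, 3) is the best the pool ever gets, yet each leftover process wants more res1.
A valid finishing order for the others: proc-I, proc-A, proc-H, proc-C, proc-D. Check, step by step:
  pool = (0, 1, 0)
  proc-I: need (0, 0, 0) fits (0, 1, 0); releases (2, 0, 1), pool now (2, 1, 1)
  proc-A: need (2, 1, 1) fits (2, 1, 1); releases (1, 2, 1), pool now (3, 3, 2)
  proc-H: need (2, 0, 1) fits (3, 3, 2); releases (0, 1, 0), pool now (3, 4, 2)
  proc-C: need (0, 0, 2) fits (3, 4, 2); releases (1, 0, 1), pool now (4, 4, 3)
  proc-D: need (4, 4, 0) fits (4, 4, 3); releases (0, 1, 0), pool now (4, 5, 3)
The stuck group stays short no matter what:
  proc-G cannot run: need (5, 2, 3) vs free (4, 5, 3) (insufficient res1)
  proc-B cannot run: need (5, 2, 6) vs free (4, 5, 3) (insufficient res1 and res4)


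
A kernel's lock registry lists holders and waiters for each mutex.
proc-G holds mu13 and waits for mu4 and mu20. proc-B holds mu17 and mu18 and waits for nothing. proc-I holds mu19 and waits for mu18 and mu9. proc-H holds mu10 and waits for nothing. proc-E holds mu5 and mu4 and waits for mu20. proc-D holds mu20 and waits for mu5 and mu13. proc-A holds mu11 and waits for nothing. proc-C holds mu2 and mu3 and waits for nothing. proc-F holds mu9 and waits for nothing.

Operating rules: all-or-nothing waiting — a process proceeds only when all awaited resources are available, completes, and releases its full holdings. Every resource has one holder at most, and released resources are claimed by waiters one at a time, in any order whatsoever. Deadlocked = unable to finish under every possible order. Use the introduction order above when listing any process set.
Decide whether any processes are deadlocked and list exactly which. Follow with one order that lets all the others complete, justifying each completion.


The deadlocked set is proc-G, proc-E and proc-D.
Key observation: nobody on the ring proc-G -> proc-E -> proc-D -> proc-G can start until another member finishes, which never happens; no other process is dragged down with it.
A valid finishing order for the others: proc-H, proc-B, proc-F, proc-C, proc-A, proc-I.
Check, step by step:
  proc-H waits on nothing -> runs at once and releases mu10
  proc-B waits on nothing -> runs at once and releases mu17 and mu18
  proc-F waits on nothing -> runs at once and releases mu9
  proc-C waits on nothing -> runs at once and releases mu2 and mu3
  proc-A waits on nothing -> runs at once and releases mu11
  run proc-I (all its waits — mu18 and mu9 — are resolved); releases mu19


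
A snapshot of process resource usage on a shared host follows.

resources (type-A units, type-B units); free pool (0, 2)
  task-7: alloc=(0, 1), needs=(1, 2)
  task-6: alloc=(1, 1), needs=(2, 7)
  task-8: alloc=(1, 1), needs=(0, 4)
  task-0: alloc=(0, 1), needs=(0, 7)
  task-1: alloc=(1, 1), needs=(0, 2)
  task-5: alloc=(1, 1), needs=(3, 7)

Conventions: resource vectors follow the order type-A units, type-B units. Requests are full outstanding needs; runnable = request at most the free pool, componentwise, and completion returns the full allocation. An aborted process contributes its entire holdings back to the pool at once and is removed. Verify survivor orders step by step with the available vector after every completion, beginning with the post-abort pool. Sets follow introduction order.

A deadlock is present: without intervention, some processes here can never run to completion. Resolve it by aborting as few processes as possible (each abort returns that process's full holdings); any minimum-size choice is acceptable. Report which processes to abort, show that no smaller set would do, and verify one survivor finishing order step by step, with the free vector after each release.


Minimum abort set: task-6 and task-0.
Key observation: no ordering could ever have run task-5 before the abort of task-6 and task-0; with (1, 2) back in the pool it fits at step 4.
Why nothing smaller works — every single abort fails: task-7 alone leaves task-6 blocked (short on type-B units); task-6 alone leaves task-0 blocked (short on type-B units); task-8 alone leaves task-6 blocked (short on type-B units); task-0 alone leaves task-6 blocked (short on type-B units); task-1 alone leaves task-6 blocked (short on type-B units); task-5 alone leaves task-6 blocked (short on type-B units).
One survivor order: task-8, task-7, task-1, task-5. Walking it through (post-abort pool first):
  pool = (1, 4)
  run task-8 (needs (0, 4), free (1, 4)); after release of (1, 1) the pool is (2, 5)
  run task-7 (needs (1, 2), free (2, 5)); after release of (0, 1) the pool is (2, 6)
  run task-1 (needs (0, 2), free (2, 6)); after release of (1, 1) the pool is (3, 7)
  run task-5 (needs (3, 7), free (3, 7)); after release of (1, 1) the pool is (4, 8)


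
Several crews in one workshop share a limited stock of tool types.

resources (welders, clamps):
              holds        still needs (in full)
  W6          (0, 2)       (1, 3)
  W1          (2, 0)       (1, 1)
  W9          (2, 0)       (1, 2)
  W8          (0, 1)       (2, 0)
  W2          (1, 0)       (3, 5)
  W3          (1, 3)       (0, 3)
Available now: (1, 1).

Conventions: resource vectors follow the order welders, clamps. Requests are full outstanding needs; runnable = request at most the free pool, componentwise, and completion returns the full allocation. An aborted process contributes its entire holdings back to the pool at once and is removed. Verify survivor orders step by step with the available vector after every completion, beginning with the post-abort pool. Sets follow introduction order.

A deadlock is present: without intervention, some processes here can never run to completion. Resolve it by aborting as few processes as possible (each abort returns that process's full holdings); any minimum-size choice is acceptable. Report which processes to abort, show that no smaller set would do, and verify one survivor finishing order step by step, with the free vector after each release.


Abort W6.
Key observation: the deadlocked W3 becomes finishable only because W6 released (0, 2); it completes at step 1 below.
Minimality: the empty abort set fails — the state is deadlocked as it stands.
One survivor order: W3, W9, W1, W2, W8. Step-by-step check (post-abort pool first):
  pool = (1, 3)
  run W3 (needs (0, 3), free (1, 3)); after release of (1, 3) the pool is (2, 6)
  run W9 (needs (1, 2), free (2, 6)); after release of (2, 0) the pool is (4, 6)
  run W1 (needs (1, 1), free (4, 6)); after release of (2, 0) the pool is (6, 6)
  run W2 (needs (3, 5), free (6, 6)); after release of (1, 0) the pool is (7, 6)
  run W8 (needs (2, 0), free (7, 6)); after release of (0, 1) the pool is (7, 7)


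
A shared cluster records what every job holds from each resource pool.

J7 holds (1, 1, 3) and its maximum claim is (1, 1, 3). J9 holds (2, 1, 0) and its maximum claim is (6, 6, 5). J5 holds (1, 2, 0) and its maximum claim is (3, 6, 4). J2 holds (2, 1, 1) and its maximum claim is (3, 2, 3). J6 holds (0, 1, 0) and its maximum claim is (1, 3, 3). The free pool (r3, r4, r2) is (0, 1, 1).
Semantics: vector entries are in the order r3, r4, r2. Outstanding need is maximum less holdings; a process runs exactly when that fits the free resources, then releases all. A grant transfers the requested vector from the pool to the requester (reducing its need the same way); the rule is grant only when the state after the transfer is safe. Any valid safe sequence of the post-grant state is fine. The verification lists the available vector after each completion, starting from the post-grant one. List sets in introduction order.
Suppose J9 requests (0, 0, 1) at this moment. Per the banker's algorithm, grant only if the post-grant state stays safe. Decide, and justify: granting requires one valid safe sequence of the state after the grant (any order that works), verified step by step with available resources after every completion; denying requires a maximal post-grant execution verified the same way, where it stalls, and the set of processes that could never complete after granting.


GRANT. The post-grant state is safe; one safe sequence: J7, J6, J2, J5, J9.
Key observation: the transfer keeps a workable pool ((0, 1, 0)); J7 starts the safe sequence.
Step-by-step check of the post-grant state:
  pool = (0, 1, 0)
  J7 needs (0, 0, 0) <= (0, 1, 0) -> finishes; pool += (1, 1, 3) = (1, 2, 3)
  J6 needs (1, 2, 3) <= (1, 2, 3) -> finishes; pool += (0, 1, 0) = (1, 3, 3)
  J2 needs (1, 1, 2) <= (1, 3, 3) -> finishes; pool += (2, 1, 1) = (3, 4, 4)
  J5 needs (2, 4, 4) <= (3, 4, 4) -> finishes; pool += (1, 2, 0) = (4, 6, 4)
  J9 needs (4, 5, 4) <= (4, 6, 4) -> finishes; pool += (2, 1, 1) = (6, 7, 5)


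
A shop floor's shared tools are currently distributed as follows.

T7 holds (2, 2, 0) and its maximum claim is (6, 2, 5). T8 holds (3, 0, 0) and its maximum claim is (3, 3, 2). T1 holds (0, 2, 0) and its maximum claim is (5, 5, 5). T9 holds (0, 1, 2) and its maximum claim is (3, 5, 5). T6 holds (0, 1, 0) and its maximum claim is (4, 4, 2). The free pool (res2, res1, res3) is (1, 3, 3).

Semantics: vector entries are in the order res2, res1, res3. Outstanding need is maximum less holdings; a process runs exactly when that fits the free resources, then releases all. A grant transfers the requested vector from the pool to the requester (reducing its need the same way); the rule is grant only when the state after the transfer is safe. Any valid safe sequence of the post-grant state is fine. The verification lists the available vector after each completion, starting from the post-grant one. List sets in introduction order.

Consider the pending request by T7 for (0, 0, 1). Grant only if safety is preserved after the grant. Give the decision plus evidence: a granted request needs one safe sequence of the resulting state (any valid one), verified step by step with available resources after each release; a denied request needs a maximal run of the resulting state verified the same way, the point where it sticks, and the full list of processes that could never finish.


DENY: after the grant no complete ordering would exist.
Key observation: the pool after T8, T6 is (4, 4, 2); every surviving request exceeds it in res3, so progress ends there.
Pretend the grant happened; the run T8, T6 goes as far as possible. Walking it through:
  pool = (1, 3, 2)
  T8: need (0, 3, 2) fits (1, 3, 2); releases (3, 0, 0), pool now (4, 3, 2)
  T6: need (4, 3, 2) fits (4, 3, 2); releases (0, 1, 0), pool now (4, 4, 2)
  T7 still needs (4, 0, 4) but only (4, 4, 2) is free — short on res3
  T1 still needs (5, 3, 5) but only (4, 4, 2) is free — short on res2 and res3
  T9 still needs (3, 4, 3) but only (4, 4, 2) is free — short on res3
Processes that could never finish after the grant: T7, T1 and T9.


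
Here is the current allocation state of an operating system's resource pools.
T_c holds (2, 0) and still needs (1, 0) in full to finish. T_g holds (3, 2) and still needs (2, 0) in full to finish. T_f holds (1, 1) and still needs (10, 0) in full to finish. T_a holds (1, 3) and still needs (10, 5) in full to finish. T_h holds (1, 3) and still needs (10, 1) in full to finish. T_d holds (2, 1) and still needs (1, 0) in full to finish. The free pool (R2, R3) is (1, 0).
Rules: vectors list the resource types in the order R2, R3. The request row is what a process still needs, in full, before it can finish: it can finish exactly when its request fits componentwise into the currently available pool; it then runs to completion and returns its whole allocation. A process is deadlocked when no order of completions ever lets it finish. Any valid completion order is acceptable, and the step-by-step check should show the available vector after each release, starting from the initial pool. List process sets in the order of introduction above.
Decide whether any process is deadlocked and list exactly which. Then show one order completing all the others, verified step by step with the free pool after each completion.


Deadlocked set: T_f, T_a and T_h.
Key observation: even finishing T_c, T_g, T_d leaves just (8, 3) free — too little R2 for any of the remaining processes.
A valid finishing order for the others: T_c, T_g, T_d. Walking it through:
  pool = (1, 0)
  T_c needs (1, 0) <= (1, 0) -> finishes; pool += (2, 0) = (3, 0)
  T_g needs (2, 0) <= (3, 0) -> finishes; pool += (3, 2) = (6, 2)
  T_d needs (1, 0) <= (6, 2) -> finishes; pool += (2, 1) = (8, 3)
The stuck group stays short no matter what:
  T_f cannot run: need (10, 0) vs free (8, 3) (insufficient R2)
  T_a cannot run: need (10, 5) vs free (8, 3) (insufficient R2 and R3)
  T_h cannot run: need (10, 1) vs free (8, 3) (insufficient R2)


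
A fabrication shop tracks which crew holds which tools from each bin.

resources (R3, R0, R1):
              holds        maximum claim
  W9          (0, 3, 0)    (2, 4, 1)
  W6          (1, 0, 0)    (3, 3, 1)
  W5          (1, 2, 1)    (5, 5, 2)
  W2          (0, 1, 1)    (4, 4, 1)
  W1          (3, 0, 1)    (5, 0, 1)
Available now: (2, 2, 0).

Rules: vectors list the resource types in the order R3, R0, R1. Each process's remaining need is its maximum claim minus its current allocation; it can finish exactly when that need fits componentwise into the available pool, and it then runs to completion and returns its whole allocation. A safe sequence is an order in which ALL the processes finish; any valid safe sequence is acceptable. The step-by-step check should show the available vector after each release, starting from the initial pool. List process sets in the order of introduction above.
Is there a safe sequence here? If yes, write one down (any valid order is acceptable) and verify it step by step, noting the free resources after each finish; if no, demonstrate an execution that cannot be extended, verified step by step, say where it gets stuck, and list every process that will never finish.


SAFE — a valid safe sequence is W1, W9, W2, W6, W5.
Key observation: W1 is the earliest step where a requested resource binds exactly: need (2, 0, 0), pool (2, 2, 0) at its turn.
Walking it through:
  pool = (2, 2, 0)
  W1 needs (2, 0, 0) <= (2, 2, 0) -> finishes; pool += (3, 0, 1) = (5, 2, 1)
  W9 needs (2, 1, 1) <= (5, 2, 1) -> finishes; pool += (0, 3, 0) = (5, 5, 1)
  W2 needs (4, 3, 0) <= (5, 5, 1) -> finishes; pool += (0, 1, 1) = (5, 6, 2)
  W6 needs (2, 3, 1) <= (5, 6, 2) -> finishes; pool += (1, 0, 0) = (6, 6, 2)
  W5 needs (4, 3, 1) <= (6, 6, 2) -> finishes; pool += (1, 2, 1) = (7, 8, 3)


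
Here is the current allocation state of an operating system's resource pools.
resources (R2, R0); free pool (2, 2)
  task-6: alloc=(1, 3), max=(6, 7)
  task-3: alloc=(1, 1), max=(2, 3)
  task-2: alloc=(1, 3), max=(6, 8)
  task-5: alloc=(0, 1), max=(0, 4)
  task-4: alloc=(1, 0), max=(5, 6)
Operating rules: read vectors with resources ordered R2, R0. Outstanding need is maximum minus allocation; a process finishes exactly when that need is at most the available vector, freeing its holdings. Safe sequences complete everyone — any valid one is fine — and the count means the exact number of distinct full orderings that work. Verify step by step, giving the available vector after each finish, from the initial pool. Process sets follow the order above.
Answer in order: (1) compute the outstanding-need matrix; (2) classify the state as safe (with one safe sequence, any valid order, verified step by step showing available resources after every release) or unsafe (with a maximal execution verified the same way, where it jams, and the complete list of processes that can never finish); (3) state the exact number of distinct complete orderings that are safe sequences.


(1) Remaining need (order R2, R0):
  task-6: (5, 4)
  task-3: (1, 2)
  task-2: (5, 5)
  task-5: (0, 3)
  task-4: (4, 6)
(2) The state is UNSAFE.
Key observation: even finishing task-3, task-5 leaves just (3, 4) free — too little R2 for any of the remaining processes.
A maximal execution: task-3, task-5 — then nothing else fits. Walking it through:
  pool = (2, 2)
  run task-3 (needs (1, 2), free (2, 2)); after release of (1, 1) the pool is (3, 3)
  run task-5 (needs (0, 3), free (3, 3)); after release of (0, 1) the pool is (3, 4)
  blocked: task-6 wants (5, 4), pool (3, 4) — not enough R2
  blocked: task-2 wants (5, 5), pool (3, 4) — not enough R2 and R0
  blocked: task-4 wants (4, 6), pool (3, 4) — not enough R2 and R0
Processes that can never finish: task-6, task-2 and task-4.
(3) Precisely 0 of the possible complete orderings are safe sequences.


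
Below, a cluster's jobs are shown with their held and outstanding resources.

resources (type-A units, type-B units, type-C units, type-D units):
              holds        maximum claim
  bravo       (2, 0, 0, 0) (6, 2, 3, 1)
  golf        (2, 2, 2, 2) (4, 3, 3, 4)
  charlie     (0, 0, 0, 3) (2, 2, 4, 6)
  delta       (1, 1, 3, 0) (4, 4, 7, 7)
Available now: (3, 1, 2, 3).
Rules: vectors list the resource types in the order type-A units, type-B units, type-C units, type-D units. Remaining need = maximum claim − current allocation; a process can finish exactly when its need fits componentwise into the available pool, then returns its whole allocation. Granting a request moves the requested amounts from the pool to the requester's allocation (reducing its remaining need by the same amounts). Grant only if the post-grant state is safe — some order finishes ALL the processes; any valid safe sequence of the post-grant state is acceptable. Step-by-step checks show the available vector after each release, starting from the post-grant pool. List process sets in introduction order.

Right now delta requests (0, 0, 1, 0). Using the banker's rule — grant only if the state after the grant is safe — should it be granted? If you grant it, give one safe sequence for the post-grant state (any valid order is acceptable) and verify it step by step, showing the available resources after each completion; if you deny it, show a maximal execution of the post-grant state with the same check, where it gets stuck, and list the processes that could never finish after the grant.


DENY — the pretend-granted state is unsafe.
Key observation: after golf, bravo the pool peaks at (7, 3, 3, 5), and each blocked process is short somewhere: charlie on type-C units; delta on type-D units.
After a pretend grant, a maximal execution: golf, bravo — then nothing else fits. Verifying each step:
  pool = (3, 1, 1, 3)
  golf: need (2, 1, 1, 2) fits (3, 1, 1, 3); releases (2, 2, 2, 2), pool now (5, 3, 3, 5)
  bravo: need (4, 2, 3, 1) fits (5, 3, 3, 5); releases (2, 0, 0, 0), pool now (7, 3, 3, 5)
  charlie cannot run: need (2, 2, 4, 3) vs free (7, 3, 3, 5) (insufficient type-C units)
  delta cannot run: need (3, 3, 3, 7) vs free (7, 3, 3, 5) (insufficient type-D units)
Processes that could never finish after the grant: charlie and delta.


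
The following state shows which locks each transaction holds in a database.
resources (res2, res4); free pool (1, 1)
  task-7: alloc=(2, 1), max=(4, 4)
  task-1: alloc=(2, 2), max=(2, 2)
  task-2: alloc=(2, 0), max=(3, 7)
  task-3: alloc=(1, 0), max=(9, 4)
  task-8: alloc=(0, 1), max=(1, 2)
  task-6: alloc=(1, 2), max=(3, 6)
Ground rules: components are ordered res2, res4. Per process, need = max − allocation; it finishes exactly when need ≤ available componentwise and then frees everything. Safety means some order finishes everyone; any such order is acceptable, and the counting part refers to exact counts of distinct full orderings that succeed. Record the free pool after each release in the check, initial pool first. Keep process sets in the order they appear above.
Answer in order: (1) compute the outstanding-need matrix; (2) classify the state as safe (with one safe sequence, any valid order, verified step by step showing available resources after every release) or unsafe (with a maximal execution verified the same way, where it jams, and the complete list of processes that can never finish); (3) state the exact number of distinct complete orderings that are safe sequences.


(1) Outstanding need per process (order res2, res4):
  task-7: (2, 3)
  task-1: (0, 0)
  task-2: (1, 7)
  task-3: (8, 4)
  task-8: (1, 1)
  task-6: (2, 4)
(2) SAFE. One safe sequence: task-8, task-1, task-6, task-7, task-2, task-3.
Key observation: at task-8 the run first touches a limit — (1, 1) against (1, 1), exact on a resource it actually requests.
Check, step by step:
  pool = (1, 1)
  task-8 needs (1, 1) <= (1, 1) -> finishes; pool += (0, 1) = (1, 2)
  task-1 needs (0, 0) <= (1, 2) -> finishes; pool += (2, 2) = (3, 4)
  task-6 needs (2, 4) <= (3, 4) -> finishes; pool += (1, 2) = (4, 6)
  task-7 needs (2, 3) <= (4, 6) -> finishes; pool += (2, 1) = (6, 7)
  task-2 needs (1, 7) <= (6, 7) -> finishes; pool += (2, 0) = (8, 7)
  task-3 needs (8, 4) <= (8, 7) -> finishes; pool += (1, 0) = (9, 7)
(3) Precisely 6 of the possible complete orderings are safe sequences.


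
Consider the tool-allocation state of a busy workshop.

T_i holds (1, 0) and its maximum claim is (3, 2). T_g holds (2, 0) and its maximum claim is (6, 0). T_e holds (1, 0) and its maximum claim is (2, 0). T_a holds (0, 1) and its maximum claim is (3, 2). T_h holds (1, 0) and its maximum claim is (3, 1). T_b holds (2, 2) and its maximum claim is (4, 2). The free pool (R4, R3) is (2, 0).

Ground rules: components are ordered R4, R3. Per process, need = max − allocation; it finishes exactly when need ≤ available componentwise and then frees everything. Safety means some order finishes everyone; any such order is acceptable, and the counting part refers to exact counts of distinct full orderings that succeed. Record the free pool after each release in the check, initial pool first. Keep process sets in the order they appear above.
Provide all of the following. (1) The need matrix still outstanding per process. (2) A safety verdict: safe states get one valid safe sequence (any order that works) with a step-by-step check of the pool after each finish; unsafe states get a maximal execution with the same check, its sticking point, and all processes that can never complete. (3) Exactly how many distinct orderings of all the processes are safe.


(1) Outstanding need per process (order R4, R3):
  T_i: (2, 2)
  T_g: (4, 0)
  T_e: (1, 0)
  T_a: (3, 1)
  T_h: (2, 1)
  T_b: (2, 0)
(2) SAFE, for example via the order T_b, T_e, T_g, T_a, T_h, T_i.
Key observation: reading the order forward, T_b is the first process whose need (2, 0) meets the free pool (2, 0) exactly on a resource it requests.
Verifying each step:
  pool = (2, 0)
  T_b needs (2, 0) <= (2, 0) -> finishes; pool += (2, 2) = (4, 2)
  T_e needs (1, 0) <= (4, 2) -> finishes; pool += (1, 0) = (5, 2)
  T_g needs (4, 0) <= (5, 2) -> finishes; pool += (2, 0) = (7, 2)
  T_a needs (3, 1) <= (7, 2) -> finishes; pool += (0, 1) = (7, 3)
  T_h needs (2, 1) <= (7, 3) -> finishes; pool += (1, 0) = (8, 3)
  T_i needs (2, 2) <= (8, 3) -> finishes; pool += (1, 0) = (9, 3)
(3) The exact count: 144 of the possible complete orderings are safe sequences.


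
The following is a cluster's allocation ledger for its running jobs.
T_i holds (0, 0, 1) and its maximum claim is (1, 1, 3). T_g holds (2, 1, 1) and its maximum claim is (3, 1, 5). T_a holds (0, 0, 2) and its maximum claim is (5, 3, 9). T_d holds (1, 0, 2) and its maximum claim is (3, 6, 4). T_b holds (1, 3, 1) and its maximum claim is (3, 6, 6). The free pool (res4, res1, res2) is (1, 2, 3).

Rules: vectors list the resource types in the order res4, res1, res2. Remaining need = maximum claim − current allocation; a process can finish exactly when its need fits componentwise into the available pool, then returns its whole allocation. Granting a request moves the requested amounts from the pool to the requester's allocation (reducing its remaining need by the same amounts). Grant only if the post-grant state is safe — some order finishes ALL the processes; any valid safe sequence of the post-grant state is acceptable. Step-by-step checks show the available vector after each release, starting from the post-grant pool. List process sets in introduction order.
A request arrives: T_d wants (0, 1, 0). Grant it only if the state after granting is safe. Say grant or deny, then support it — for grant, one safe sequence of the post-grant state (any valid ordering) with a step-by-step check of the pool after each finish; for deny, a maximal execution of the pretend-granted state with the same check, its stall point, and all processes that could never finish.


DENY. Granting would leave the state unsafe.
Key observation: T_i, T_g can finish, but then (3, 2, 5) is all there is, and the blocked group's res1 demands exceed it.
Pretend the grant happened; the run T_i, T_g goes as far as possible. Verifying each step:
  pool = (1, 1, 3)
  T_i: need (1, 1, 2) fits (1, 1, 3); releases (0, 0, 1), pool now (1, 1, 4)
  T_g: need (1, 0, 4) fits (1, 1, 4); releases (2, 1, 1), pool now (3, 2, 5)
  T_a still needs (5, 3, 7) but only (3, 2, 5) is free — short on res4, res1 and res2
  T_d still needs (2, 5, 2) but only (3, 2, 5) is free — short on res1
  T_b still needs (2, 3, 5) but only (3, 2, 5) is free — short on res1
Post-grant, the permanently blocked set is T_a, T_d and T_b.


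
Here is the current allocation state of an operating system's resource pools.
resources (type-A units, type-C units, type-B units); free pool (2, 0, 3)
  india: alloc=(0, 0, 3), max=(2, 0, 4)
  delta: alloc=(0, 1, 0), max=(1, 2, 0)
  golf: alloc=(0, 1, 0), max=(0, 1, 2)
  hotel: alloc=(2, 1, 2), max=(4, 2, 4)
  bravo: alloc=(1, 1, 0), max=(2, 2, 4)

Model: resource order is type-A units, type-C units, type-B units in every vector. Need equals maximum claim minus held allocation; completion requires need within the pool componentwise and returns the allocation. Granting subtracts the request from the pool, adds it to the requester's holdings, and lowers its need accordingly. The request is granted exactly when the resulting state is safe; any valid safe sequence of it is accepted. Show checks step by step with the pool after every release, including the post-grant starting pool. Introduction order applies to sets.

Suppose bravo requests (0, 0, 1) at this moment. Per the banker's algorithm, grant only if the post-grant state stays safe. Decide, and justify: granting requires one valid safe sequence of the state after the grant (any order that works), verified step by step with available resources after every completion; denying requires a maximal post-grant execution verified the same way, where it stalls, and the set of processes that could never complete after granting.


GRANT — the state after the grant stays safe, e.g. via golf, india, delta, hotel, bravo.
Key observation: even at the reduced pool (2, 0, 2), golf fits immediately, so safety survives the grant.
Check on the post-grant state, step by step:
  pool = (2, 0, 2)
  golf: need (0, 0, 2) fits (2, 0, 2); releases (0, 1, 0), pool now (2, 1, 2)
  india: need (2, 0, 1) fits (2, 1, 2); releases (0, 0, 3), pool now (2, 1, 5)
  delta: need (1, 1, 0) fits (2, 1, 5); releases (0, 1, 0), pool now (2, 2, 5)
  hotel: need (2, 1, 2) fits (2, 2, 5); releases (2, 1, 2), pool now (4, 3, 7)
  bravo: need (1, 1, 3) fits (4, 3, 7); releases (1, 1, 1), pool now (5, 4, 8)


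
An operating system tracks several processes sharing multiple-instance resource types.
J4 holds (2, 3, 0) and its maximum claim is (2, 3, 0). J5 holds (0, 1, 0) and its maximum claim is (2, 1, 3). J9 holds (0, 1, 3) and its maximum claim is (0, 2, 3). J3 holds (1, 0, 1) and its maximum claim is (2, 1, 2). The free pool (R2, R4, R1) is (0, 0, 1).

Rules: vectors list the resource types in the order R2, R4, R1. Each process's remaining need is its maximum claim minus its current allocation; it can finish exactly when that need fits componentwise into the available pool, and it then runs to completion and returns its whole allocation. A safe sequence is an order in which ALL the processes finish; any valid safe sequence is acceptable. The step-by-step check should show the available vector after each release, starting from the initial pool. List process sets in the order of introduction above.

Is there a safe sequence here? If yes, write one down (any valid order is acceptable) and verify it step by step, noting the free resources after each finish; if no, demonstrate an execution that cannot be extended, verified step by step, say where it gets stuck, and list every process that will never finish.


The state is SAFE; one workable sequence: J4, J9, J3, J5.
Key observation: every step clears its requested resources with room to spare; the minimum clearance is 1, first at J3 — (1, 1, 1) vs (2, 4, 4) free.
Step-by-step check:
  pool = (0, 0, 1)
  J4: need (0, 0, 0) fits (0, 0, 1); releases (2, 3, 0), pool now (2, 3, 1)
  J9: need (0, 1, 0) fits (2, 3, 1); releases (0, 1, 3), pool now (2, 4, 4)
  J3: need (1, 1, 1) fits (2, 4, 4); releases (1, 0, 1), pool now (3, 4, 5)
  J5: need (2, 0, 3) fits (3, 4, 5); releases (0, 1, 0), pool now (3, 5, 5)


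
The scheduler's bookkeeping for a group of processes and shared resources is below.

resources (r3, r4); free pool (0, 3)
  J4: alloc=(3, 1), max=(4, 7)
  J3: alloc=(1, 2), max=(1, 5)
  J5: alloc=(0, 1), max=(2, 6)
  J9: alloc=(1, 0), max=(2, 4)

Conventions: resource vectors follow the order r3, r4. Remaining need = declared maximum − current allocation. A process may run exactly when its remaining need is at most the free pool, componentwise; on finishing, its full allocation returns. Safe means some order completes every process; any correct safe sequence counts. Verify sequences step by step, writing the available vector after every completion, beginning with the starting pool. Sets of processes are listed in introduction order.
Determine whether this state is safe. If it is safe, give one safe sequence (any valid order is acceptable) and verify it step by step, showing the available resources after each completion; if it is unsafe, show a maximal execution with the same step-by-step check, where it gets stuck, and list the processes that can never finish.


SAFE — a valid safe sequence is J3, J9, J5, J4.
Key observation: the first exact fit in this order is J3 — it needs (0, 3) with (0, 3) free, meeting a requested resource to the last unit.
Check, step by step:
  pool = (0, 3)
  J3 needs (0, 3) <= (0, 3) -> finishes; pool += (1, 2) = (1, 5)
  J9 needs (1, 4) <= (1, 5) -> finishes; pool += (1, 0) = (2, 5)
  J5 needs (2, 5) <= (2, 5) -> finishes; pool += (0, 1) = (2, 6)
  J4 needs (1, 6) <= (2, 6) -> finishes; pool += (3, 1) = (5, 7)
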